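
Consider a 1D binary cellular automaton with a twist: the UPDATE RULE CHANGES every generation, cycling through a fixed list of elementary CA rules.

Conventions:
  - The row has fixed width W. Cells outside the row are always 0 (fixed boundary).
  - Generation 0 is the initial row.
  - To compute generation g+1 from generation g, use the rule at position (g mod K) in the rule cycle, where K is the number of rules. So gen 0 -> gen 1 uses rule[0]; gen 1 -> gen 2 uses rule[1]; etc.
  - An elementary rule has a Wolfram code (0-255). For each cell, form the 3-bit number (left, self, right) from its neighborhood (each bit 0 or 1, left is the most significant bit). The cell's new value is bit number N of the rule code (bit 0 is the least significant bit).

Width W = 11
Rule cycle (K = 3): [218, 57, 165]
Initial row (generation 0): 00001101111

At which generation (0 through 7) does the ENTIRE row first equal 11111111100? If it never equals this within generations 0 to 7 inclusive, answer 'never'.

Answer: never

Derivation:
Gen 0: 00001101111
Gen 1 (rule 218): 00011101111
Gen 2 (rule 57): 11010011000
Gen 3 (rule 165): 00110000011
Gen 4 (rule 218): 01111000111
Gen 5 (rule 57): 01000110100
Gen 6 (rule 165): 01010001101
Gen 7 (rule 218): 10001011100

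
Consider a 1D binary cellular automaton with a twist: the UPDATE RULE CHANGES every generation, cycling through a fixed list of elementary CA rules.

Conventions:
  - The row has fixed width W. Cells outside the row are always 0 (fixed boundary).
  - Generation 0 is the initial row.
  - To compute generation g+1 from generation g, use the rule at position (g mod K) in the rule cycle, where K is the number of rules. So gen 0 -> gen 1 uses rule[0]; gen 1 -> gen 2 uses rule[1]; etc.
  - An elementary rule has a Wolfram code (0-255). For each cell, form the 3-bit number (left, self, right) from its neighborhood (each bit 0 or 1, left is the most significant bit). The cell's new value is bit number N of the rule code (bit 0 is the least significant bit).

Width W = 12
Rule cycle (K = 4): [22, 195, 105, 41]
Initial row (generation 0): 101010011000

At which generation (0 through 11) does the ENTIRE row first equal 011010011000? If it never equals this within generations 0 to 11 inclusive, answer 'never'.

Answer: never

Derivation:
Gen 0: 101010011000
Gen 1 (rule 22): 101011100100
Gen 2 (rule 195): 000001101001
Gen 3 (rule 105): 111101110000
Gen 4 (rule 41): 100011000111
Gen 5 (rule 22): 110100101000
Gen 6 (rule 195): 010001000011
Gen 7 (rule 105): 000100011011
Gen 8 (rule 41): 110001010110
Gen 9 (rule 22): 001011010001
Gen 10 (rule 195): 110001000110
Gen 11 (rule 105): 110100010110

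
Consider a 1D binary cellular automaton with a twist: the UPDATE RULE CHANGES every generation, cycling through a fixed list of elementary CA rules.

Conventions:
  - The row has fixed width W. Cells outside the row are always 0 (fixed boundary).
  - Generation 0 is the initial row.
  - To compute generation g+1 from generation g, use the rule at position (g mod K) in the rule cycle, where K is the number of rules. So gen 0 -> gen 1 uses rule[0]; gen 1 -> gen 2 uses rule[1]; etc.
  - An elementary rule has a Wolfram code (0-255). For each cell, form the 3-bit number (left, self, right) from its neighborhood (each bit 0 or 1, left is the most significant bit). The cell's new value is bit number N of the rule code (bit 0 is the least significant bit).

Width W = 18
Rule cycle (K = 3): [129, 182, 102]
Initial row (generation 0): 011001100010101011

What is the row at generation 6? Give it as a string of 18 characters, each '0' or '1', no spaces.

Answer: 100111000111000010

Derivation:
Gen 0: 011001100010101011
Gen 1 (rule 129): 000000001000000000
Gen 2 (rule 182): 000000011100000000
Gen 3 (rule 102): 000000100100000000
Gen 4 (rule 129): 111110000001111111
Gen 5 (rule 182): 011101000010111110
Gen 6 (rule 102): 100111000111000010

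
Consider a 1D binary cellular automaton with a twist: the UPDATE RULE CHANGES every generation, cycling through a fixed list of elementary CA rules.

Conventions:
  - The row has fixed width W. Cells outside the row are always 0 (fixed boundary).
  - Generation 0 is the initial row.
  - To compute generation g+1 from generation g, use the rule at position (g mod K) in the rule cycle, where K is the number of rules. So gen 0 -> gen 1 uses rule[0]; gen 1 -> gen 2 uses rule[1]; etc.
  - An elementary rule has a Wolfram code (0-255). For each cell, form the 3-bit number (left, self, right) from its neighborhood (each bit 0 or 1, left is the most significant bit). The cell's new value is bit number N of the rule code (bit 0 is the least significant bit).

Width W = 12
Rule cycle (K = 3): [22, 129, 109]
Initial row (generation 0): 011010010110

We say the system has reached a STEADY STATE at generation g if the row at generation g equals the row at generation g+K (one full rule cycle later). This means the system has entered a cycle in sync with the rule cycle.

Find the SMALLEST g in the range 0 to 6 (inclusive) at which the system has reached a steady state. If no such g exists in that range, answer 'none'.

Answer: 6

Derivation:
Gen 0: 011010010110
Gen 1 (rule 22): 100011110001
Gen 2 (rule 129): 001001100100
Gen 3 (rule 109): 101001100101
Gen 4 (rule 22): 101110011101
Gen 5 (rule 129): 000100001000
Gen 6 (rule 109): 110101101011
Gen 7 (rule 22): 000100001000
Gen 8 (rule 129): 110001100011
Gen 9 (rule 109): 110101101011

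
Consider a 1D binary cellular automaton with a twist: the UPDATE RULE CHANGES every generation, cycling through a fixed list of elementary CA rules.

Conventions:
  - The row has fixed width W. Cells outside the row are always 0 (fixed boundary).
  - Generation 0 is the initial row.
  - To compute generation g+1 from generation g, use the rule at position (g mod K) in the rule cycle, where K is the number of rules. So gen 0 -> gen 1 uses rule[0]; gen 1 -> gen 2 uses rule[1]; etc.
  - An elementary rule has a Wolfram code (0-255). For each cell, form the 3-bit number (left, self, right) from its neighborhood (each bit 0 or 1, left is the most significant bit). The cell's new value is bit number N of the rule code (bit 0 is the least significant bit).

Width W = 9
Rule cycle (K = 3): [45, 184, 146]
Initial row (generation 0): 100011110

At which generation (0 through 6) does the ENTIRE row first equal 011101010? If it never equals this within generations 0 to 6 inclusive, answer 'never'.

Gen 0: 100011110
Gen 1 (rule 45): 101010000
Gen 2 (rule 184): 010101000
Gen 3 (rule 146): 100000100
Gen 4 (rule 45): 101110101
Gen 5 (rule 184): 011101010
Gen 6 (rule 146): 101000001

Answer: 5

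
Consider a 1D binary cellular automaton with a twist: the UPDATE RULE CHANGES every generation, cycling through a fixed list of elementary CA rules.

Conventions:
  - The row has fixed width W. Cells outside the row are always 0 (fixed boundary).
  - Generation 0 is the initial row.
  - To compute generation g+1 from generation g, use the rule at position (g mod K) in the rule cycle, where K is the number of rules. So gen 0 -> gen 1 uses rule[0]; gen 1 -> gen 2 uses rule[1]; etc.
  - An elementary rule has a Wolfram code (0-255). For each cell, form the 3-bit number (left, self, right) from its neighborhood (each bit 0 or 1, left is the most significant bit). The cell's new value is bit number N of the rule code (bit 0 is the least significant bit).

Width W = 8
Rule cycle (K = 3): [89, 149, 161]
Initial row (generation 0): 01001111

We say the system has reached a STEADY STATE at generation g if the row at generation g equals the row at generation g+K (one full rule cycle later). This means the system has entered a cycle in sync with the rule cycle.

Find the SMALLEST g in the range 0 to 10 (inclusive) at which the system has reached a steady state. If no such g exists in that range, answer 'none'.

Gen 0: 01001111
Gen 1 (rule 89): 00101001
Gen 2 (rule 149): 10101101
Gen 3 (rule 161): 01010010
Gen 4 (rule 89): 00001001
Gen 5 (rule 149): 11101101
Gen 6 (rule 161): 01010010
Gen 7 (rule 89): 00001001
Gen 8 (rule 149): 11101101
Gen 9 (rule 161): 01010010
Gen 10 (rule 89): 00001001
Gen 11 (rule 149): 11101101
Gen 12 (rule 161): 01010010
Gen 13 (rule 89): 00001001

Answer: 3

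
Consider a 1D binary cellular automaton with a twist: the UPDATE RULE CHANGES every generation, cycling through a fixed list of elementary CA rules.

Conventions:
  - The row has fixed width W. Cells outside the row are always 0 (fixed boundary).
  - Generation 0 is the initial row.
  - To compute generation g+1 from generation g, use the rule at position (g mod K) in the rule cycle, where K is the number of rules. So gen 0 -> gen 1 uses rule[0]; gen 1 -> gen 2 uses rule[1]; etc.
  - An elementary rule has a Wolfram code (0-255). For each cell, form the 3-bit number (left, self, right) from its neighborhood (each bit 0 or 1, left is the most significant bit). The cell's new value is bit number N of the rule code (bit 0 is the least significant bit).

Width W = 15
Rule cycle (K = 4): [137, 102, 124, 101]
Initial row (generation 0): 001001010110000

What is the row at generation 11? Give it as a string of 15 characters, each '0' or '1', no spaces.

Gen 0: 001001010110000
Gen 1 (rule 137): 100000000100111
Gen 2 (rule 102): 100000001101001
Gen 3 (rule 124): 110000001111101
Gen 4 (rule 101): 010111100000111
Gen 5 (rule 137): 000111001110110
Gen 6 (rule 102): 001001010011010
Gen 7 (rule 124): 001101111011111
Gen 8 (rule 101): 100110001100001
Gen 9 (rule 137): 000100101001100
Gen 10 (rule 102): 001101111010100
Gen 11 (rule 124): 001111001111110

Answer: 001111001111110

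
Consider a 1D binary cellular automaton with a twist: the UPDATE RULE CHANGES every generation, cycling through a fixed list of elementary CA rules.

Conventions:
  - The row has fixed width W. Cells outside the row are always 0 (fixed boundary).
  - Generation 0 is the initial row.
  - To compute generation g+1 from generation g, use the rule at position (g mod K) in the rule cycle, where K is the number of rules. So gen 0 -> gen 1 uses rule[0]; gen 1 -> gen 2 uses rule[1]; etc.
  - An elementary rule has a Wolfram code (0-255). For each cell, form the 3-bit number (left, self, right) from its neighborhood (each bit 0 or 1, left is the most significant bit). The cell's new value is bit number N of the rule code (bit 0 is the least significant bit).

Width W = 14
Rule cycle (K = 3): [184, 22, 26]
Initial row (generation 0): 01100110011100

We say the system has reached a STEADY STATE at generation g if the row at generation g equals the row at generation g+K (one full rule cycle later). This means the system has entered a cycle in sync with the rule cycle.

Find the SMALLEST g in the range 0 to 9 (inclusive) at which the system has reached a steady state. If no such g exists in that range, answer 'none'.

Answer: none

Derivation:
Gen 0: 01100110011100
Gen 1 (rule 184): 01010101011010
Gen 2 (rule 22): 11010101000011
Gen 3 (rule 26): 10000000100110
Gen 4 (rule 184): 01000000010101
Gen 5 (rule 22): 11100000110101
Gen 6 (rule 26): 10010001100000
Gen 7 (rule 184): 01001001010000
Gen 8 (rule 22): 11111111011000
Gen 9 (rule 26): 10000000010100
Gen 10 (rule 184): 01000000001010
Gen 11 (rule 22): 11100000011011
Gen 12 (rule 26): 10010000110010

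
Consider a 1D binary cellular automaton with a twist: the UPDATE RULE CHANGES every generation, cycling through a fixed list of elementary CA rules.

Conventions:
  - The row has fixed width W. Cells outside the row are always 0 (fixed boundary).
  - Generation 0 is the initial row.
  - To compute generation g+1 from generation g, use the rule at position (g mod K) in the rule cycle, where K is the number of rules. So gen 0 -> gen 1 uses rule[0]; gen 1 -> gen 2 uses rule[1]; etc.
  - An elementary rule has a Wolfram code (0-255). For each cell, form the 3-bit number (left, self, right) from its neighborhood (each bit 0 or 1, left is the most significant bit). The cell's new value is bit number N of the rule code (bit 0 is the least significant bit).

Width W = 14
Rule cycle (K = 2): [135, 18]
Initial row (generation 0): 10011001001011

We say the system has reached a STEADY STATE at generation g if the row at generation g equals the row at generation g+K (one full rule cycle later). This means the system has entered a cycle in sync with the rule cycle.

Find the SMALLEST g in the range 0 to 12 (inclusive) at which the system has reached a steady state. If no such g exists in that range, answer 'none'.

Gen 0: 10011001001011
Gen 1 (rule 135): 10100011011000
Gen 2 (rule 18): 00010100000100
Gen 3 (rule 135): 11110101111101
Gen 4 (rule 18): 00000000000000
Gen 5 (rule 135): 11111111111111
Gen 6 (rule 18): 00000000000000
Gen 7 (rule 135): 11111111111111
Gen 8 (rule 18): 00000000000000
Gen 9 (rule 135): 11111111111111
Gen 10 (rule 18): 00000000000000
Gen 11 (rule 135): 11111111111111
Gen 12 (rule 18): 00000000000000
Gen 13 (rule 135): 11111111111111
Gen 14 (rule 18): 00000000000000

Answer: 4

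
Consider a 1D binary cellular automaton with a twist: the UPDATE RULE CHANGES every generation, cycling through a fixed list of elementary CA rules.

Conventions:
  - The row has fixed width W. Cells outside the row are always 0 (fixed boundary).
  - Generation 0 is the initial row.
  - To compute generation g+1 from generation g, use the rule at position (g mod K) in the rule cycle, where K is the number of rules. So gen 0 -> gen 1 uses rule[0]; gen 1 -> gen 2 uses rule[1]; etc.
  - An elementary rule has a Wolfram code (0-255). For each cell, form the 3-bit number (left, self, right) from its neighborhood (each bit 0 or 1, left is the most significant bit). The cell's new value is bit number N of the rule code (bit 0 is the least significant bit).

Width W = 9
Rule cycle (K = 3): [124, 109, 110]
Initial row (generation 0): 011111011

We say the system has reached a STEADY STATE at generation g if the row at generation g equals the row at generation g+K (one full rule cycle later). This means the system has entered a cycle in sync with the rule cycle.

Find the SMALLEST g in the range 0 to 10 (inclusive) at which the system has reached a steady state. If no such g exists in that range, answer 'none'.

Gen 0: 011111011
Gen 1 (rule 124): 010001111
Gen 2 (rule 109): 010101001
Gen 3 (rule 110): 111111011
Gen 4 (rule 124): 100001111
Gen 5 (rule 109): 101101001
Gen 6 (rule 110): 111111011
Gen 7 (rule 124): 100001111
Gen 8 (rule 109): 101101001
Gen 9 (rule 110): 111111011
Gen 10 (rule 124): 100001111
Gen 11 (rule 109): 101101001
Gen 12 (rule 110): 111111011
Gen 13 (rule 124): 100001111

Answer: 3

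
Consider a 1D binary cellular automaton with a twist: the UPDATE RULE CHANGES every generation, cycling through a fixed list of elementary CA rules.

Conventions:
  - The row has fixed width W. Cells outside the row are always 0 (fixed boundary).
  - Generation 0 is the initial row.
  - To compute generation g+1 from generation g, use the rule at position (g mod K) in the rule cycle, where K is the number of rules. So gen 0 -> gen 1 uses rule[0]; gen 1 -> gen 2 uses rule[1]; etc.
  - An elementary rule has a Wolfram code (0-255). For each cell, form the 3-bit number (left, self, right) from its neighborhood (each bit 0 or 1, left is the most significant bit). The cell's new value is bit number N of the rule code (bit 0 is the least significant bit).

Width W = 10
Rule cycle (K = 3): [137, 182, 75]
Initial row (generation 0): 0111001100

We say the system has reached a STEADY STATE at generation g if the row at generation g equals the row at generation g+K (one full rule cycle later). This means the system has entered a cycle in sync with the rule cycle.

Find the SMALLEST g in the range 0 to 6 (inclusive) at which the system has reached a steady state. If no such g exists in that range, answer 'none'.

Gen 0: 0111001100
Gen 1 (rule 137): 0110001001
Gen 2 (rule 182): 1001011111
Gen 3 (rule 75): 0010010001
Gen 4 (rule 137): 1000000100
Gen 5 (rule 182): 1100001110
Gen 6 (rule 75): 1101111010
Gen 7 (rule 137): 1001110000
Gen 8 (rule 182): 1110101000
Gen 9 (rule 75): 1010000011

Answer: none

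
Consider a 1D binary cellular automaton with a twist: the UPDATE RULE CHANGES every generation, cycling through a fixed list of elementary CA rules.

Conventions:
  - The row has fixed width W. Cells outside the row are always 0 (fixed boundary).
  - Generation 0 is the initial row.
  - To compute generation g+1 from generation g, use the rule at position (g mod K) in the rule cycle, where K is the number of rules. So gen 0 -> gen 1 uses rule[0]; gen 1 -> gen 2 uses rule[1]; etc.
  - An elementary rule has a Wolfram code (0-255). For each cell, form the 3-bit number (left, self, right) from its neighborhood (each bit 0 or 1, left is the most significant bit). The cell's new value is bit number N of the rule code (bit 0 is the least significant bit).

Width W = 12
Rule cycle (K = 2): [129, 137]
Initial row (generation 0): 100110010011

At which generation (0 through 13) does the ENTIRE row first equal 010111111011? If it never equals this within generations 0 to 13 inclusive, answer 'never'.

Gen 0: 100110010011
Gen 1 (rule 129): 000000000000
Gen 2 (rule 137): 111111111111
Gen 3 (rule 129): 011111111110
Gen 4 (rule 137): 011111111100
Gen 5 (rule 129): 001111111001
Gen 6 (rule 137): 101111110000
Gen 7 (rule 129): 000111100111
Gen 8 (rule 137): 110111000110
Gen 9 (rule 129): 000010010000
Gen 10 (rule 137): 111000000111
Gen 11 (rule 129): 010011110010
Gen 12 (rule 137): 000011100000
Gen 13 (rule 129): 111001001111

Answer: never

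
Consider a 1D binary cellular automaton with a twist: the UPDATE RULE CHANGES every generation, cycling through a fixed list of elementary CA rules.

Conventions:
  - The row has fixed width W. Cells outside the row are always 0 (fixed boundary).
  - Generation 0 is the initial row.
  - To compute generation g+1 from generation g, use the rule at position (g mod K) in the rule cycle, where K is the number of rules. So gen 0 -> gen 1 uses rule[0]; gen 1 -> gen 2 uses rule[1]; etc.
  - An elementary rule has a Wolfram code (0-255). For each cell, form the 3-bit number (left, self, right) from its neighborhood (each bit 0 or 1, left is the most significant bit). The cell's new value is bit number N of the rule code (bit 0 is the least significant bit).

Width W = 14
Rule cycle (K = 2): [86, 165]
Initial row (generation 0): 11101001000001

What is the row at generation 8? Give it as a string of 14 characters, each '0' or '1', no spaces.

Answer: 11111100001100

Derivation:
Gen 0: 11101001000001
Gen 1 (rule 86): 00101111100011
Gen 2 (rule 165): 10110111001000
Gen 3 (rule 86): 10010001111100
Gen 4 (rule 165): 10010100111001
Gen 5 (rule 86): 11110111001111
Gen 6 (rule 165): 01101010000110
Gen 7 (rule 86): 10101011001011
Gen 8 (rule 165): 11111100001100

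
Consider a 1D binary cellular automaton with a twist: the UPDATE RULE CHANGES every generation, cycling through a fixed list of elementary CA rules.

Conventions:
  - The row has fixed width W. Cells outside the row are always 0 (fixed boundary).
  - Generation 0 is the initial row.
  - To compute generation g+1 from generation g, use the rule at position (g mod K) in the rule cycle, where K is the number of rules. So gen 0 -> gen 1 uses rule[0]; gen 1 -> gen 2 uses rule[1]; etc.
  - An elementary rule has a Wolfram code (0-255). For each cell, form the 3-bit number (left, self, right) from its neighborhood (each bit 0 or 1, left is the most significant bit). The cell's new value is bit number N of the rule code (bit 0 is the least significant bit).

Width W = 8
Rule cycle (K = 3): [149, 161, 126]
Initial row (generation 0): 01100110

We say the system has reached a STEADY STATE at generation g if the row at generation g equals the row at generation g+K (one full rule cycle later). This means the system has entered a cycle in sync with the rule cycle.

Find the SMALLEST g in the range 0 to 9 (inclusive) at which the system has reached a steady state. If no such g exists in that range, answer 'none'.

Gen 0: 01100110
Gen 1 (rule 149): 00010001
Gen 2 (rule 161): 11000100
Gen 3 (rule 126): 11101110
Gen 4 (rule 149): 01000101
Gen 5 (rule 161): 00010010
Gen 6 (rule 126): 00111111
Gen 7 (rule 149): 10011110
Gen 8 (rule 161): 00001100
Gen 9 (rule 126): 00011110
Gen 10 (rule 149): 11001101
Gen 11 (rule 161): 00000010
Gen 12 (rule 126): 00000111

Answer: none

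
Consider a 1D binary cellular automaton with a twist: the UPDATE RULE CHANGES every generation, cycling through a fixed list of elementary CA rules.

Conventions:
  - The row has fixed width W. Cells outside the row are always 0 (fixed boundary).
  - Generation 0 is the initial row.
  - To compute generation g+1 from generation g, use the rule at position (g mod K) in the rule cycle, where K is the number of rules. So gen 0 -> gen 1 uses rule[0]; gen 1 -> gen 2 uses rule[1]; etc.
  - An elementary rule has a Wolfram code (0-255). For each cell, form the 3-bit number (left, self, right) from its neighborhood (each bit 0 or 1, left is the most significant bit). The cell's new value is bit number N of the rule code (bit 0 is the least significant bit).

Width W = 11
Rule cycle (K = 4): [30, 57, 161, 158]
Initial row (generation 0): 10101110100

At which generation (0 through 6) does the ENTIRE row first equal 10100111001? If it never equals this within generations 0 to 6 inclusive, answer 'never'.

Gen 0: 10101110100
Gen 1 (rule 30): 10101000110
Gen 2 (rule 57): 01010110101
Gen 3 (rule 161): 00101001010
Gen 4 (rule 158): 01101111011
Gen 5 (rule 30): 11001000010
Gen 6 (rule 57): 10100111001

Answer: 6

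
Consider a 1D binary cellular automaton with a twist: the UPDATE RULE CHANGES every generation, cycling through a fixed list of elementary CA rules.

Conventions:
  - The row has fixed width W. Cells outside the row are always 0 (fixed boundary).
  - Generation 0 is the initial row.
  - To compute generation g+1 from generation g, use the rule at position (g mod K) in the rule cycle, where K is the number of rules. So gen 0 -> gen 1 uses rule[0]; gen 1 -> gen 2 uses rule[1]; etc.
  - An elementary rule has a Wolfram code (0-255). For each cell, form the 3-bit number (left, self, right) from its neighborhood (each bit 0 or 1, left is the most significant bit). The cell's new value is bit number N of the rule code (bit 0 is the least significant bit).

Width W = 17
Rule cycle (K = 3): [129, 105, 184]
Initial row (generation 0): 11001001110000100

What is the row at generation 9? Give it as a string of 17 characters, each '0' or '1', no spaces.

Answer: 00111111110101010

Derivation:
Gen 0: 11001001110000100
Gen 1 (rule 129): 00000000100110001
Gen 2 (rule 105): 11111110000110100
Gen 3 (rule 184): 11111101000101010
Gen 4 (rule 129): 01111000010000000
Gen 5 (rule 105): 01001011000111111
Gen 6 (rule 184): 00100110100111110
Gen 7 (rule 129): 10000000000011100
Gen 8 (rule 105): 00111111111010101
Gen 9 (rule 184): 00111111110101010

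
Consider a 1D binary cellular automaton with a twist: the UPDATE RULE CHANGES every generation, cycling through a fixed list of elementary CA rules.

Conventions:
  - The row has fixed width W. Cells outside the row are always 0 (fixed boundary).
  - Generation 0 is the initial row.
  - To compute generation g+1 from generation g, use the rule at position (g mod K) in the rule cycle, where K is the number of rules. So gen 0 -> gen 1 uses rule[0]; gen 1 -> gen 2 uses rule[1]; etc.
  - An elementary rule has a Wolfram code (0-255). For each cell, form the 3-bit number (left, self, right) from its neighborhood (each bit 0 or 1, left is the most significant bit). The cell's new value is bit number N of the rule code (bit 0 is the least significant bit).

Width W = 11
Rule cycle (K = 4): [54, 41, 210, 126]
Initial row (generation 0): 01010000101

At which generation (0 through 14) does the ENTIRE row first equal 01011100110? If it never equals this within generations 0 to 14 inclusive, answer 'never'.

Answer: never

Derivation:
Gen 0: 01010000101
Gen 1 (rule 54): 11111001111
Gen 2 (rule 41): 10000001000
Gen 3 (rule 210): 01000010100
Gen 4 (rule 126): 11100111110
Gen 5 (rule 54): 00011000001
Gen 6 (rule 41): 11010011100
Gen 7 (rule 210): 01001101110
Gen 8 (rule 126): 11111111011
Gen 9 (rule 54): 00000000100
Gen 10 (rule 41): 11111110001
Gen 11 (rule 210): 01111111010
Gen 12 (rule 126): 11000001111
Gen 13 (rule 54): 00100010000
Gen 14 (rule 41): 10001000111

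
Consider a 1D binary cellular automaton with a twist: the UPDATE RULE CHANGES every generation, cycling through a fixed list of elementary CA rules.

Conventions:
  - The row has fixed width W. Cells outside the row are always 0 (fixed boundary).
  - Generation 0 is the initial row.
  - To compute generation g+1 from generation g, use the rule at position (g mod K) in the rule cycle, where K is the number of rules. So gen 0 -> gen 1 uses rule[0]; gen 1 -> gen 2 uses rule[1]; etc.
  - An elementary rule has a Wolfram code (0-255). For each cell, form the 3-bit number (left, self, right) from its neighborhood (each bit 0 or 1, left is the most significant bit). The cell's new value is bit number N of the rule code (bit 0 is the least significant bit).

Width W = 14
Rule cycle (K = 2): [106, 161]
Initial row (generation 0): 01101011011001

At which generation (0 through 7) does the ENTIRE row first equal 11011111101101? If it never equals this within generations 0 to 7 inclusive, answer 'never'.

Gen 0: 01101011011001
Gen 1 (rule 106): 11110111111010
Gen 2 (rule 161): 01101011110100
Gen 3 (rule 106): 11110110011000
Gen 4 (rule 161): 01101000000011
Gen 5 (rule 106): 11110000000111
Gen 6 (rule 161): 01100111110010
Gen 7 (rule 106): 11101100010100

Answer: never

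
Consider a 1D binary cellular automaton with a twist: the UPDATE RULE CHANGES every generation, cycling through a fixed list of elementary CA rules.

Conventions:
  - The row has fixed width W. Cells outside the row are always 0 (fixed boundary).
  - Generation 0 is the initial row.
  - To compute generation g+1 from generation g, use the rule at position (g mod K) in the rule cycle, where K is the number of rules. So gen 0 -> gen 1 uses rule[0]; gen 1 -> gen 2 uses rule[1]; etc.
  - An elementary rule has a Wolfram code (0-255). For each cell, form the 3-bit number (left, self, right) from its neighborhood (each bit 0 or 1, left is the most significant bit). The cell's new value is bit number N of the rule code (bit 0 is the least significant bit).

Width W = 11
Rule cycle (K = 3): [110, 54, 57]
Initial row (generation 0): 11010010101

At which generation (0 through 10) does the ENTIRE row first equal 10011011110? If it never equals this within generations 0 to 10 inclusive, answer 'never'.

Gen 0: 11010010101
Gen 1 (rule 110): 11110111111
Gen 2 (rule 54): 00001000000
Gen 3 (rule 57): 11100111111
Gen 4 (rule 110): 10101100001
Gen 5 (rule 54): 11110010011
Gen 6 (rule 57): 10001001010
Gen 7 (rule 110): 10011011110
Gen 8 (rule 54): 11100100001
Gen 9 (rule 57): 10010011100
Gen 10 (rule 110): 10110110100

Answer: 7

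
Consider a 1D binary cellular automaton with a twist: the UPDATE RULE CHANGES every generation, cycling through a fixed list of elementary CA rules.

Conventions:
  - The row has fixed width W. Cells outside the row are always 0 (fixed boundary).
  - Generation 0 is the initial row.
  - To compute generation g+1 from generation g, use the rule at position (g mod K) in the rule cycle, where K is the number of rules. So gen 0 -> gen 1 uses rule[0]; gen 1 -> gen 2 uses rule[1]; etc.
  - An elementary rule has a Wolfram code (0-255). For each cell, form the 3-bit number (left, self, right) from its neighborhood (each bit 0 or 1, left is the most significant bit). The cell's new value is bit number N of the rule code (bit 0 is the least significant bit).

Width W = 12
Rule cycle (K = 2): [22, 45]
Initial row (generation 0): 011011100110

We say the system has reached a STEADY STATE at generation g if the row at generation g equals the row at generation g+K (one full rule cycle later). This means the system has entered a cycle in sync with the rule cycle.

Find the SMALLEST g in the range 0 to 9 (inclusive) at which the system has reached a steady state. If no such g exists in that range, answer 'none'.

Answer: 9

Derivation:
Gen 0: 011011100110
Gen 1 (rule 22): 100000011001
Gen 2 (rule 45): 101111010001
Gen 3 (rule 22): 100000011011
Gen 4 (rule 45): 101111010110
Gen 5 (rule 22): 100000010001
Gen 6 (rule 45): 101111010101
Gen 7 (rule 22): 100000010101
Gen 8 (rule 45): 101111011111
Gen 9 (rule 22): 100000000000
Gen 10 (rule 45): 101111111111
Gen 11 (rule 22): 100000000000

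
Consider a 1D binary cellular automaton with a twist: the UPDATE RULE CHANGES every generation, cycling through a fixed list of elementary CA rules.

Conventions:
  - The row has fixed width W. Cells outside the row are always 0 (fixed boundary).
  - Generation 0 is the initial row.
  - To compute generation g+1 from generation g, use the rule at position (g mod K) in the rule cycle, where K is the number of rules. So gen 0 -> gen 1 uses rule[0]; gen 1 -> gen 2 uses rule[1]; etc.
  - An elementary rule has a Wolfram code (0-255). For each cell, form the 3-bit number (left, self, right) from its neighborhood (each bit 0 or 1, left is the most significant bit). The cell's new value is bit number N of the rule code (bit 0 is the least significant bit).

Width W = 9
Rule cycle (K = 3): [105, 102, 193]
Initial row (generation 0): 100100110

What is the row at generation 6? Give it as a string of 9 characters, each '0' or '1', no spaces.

Gen 0: 100100110
Gen 1 (rule 105): 000000110
Gen 2 (rule 102): 000001010
Gen 3 (rule 193): 111100000
Gen 4 (rule 105): 100101111
Gen 5 (rule 102): 101110001
Gen 6 (rule 193): 000110100

Answer: 000110100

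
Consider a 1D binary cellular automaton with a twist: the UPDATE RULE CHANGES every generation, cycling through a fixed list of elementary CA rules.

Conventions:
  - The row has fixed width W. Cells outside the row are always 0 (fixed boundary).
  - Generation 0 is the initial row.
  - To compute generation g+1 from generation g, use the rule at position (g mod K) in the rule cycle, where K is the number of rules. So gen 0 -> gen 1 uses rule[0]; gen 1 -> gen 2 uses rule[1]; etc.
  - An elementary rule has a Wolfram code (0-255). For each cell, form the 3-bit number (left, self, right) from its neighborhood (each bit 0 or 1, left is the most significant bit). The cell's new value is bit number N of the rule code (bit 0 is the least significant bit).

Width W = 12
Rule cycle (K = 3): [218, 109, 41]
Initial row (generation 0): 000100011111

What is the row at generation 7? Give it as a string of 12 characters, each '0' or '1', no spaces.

Gen 0: 000100011111
Gen 1 (rule 218): 001010111111
Gen 2 (rule 109): 101111100001
Gen 3 (rule 41): 011000001100
Gen 4 (rule 218): 111100011110
Gen 5 (rule 109): 100101010010
Gen 6 (rule 41): 000010100000
Gen 7 (rule 218): 000100010000

Answer: 000100010000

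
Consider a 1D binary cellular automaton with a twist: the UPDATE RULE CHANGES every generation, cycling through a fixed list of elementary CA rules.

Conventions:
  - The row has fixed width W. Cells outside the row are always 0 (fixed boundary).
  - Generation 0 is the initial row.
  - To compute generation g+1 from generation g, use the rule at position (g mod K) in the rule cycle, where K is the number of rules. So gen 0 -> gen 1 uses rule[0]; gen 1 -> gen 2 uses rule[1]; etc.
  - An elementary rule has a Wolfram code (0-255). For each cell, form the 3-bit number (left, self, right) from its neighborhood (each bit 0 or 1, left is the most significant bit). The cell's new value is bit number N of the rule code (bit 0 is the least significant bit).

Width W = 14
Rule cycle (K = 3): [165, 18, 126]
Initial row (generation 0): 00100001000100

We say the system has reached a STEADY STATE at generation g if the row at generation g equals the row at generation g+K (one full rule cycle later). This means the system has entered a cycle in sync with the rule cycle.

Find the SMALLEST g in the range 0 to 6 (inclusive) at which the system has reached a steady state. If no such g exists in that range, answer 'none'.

Gen 0: 00100001000100
Gen 1 (rule 165): 10101101010101
Gen 2 (rule 18): 00000000000000
Gen 3 (rule 126): 00000000000000
Gen 4 (rule 165): 11111111111111
Gen 5 (rule 18): 00000000000000
Gen 6 (rule 126): 00000000000000
Gen 7 (rule 165): 11111111111111
Gen 8 (rule 18): 00000000000000
Gen 9 (rule 126): 00000000000000

Answer: 2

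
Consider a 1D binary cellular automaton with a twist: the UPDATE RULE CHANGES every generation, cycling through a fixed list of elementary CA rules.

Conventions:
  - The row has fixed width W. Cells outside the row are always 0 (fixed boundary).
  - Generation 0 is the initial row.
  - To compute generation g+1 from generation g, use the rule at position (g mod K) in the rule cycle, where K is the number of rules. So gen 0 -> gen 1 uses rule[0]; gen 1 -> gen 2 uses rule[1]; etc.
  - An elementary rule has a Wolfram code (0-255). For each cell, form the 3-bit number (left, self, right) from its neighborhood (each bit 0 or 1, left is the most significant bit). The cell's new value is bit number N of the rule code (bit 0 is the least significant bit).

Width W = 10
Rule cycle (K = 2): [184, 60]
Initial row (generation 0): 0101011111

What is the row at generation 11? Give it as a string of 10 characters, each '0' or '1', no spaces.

Answer: 0000011010

Derivation:
Gen 0: 0101011111
Gen 1 (rule 184): 0010111110
Gen 2 (rule 60): 0011100001
Gen 3 (rule 184): 0011010000
Gen 4 (rule 60): 0010111000
Gen 5 (rule 184): 0001110100
Gen 6 (rule 60): 0001001110
Gen 7 (rule 184): 0000101101
Gen 8 (rule 60): 0000111011
Gen 9 (rule 184): 0000110110
Gen 10 (rule 60): 0000101101
Gen 11 (rule 184): 0000011010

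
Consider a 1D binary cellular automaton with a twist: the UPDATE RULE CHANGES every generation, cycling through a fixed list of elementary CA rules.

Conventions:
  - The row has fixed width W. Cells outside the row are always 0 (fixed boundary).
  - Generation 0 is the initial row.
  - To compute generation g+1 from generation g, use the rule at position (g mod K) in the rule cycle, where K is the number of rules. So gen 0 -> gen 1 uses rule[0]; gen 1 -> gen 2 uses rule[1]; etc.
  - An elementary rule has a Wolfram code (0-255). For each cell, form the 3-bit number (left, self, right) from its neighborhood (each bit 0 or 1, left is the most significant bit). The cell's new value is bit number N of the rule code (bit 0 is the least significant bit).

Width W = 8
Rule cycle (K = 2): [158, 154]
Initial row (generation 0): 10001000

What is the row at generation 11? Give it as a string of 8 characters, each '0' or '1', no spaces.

Answer: 11011101

Derivation:
Gen 0: 10001000
Gen 1 (rule 158): 11011100
Gen 2 (rule 154): 10011010
Gen 3 (rule 158): 11110011
Gen 4 (rule 154): 11101110
Gen 5 (rule 158): 11001101
Gen 6 (rule 154): 10111000
Gen 7 (rule 158): 10110100
Gen 8 (rule 154): 00100010
Gen 9 (rule 158): 01110111
Gen 10 (rule 154): 11100110
Gen 11 (rule 158): 11011101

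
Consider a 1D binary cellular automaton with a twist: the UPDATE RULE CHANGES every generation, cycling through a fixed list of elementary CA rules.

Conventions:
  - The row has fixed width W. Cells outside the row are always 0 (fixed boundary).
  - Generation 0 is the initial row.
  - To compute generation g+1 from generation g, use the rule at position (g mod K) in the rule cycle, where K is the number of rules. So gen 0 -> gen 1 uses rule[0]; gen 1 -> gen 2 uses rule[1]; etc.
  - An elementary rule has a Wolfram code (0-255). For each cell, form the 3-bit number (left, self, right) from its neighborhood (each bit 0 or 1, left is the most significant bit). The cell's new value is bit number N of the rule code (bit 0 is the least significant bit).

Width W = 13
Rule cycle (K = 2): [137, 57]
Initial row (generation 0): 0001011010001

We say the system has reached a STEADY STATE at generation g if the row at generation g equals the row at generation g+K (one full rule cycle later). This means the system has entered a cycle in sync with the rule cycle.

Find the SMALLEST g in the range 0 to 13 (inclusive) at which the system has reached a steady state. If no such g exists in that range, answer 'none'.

Gen 0: 0001011010001
Gen 1 (rule 137): 1100010000100
Gen 2 (rule 57): 1011001110011
Gen 3 (rule 137): 0010001100010
Gen 4 (rule 57): 1001101011001
Gen 5 (rule 137): 0001000010000
Gen 6 (rule 57): 1100111001111
Gen 7 (rule 137): 1000110001110
Gen 8 (rule 57): 0110101101001
Gen 9 (rule 137): 0100001000000
Gen 10 (rule 57): 0011100111111
Gen 11 (rule 137): 1011000111110
Gen 12 (rule 57): 0110110100001
Gen 13 (rule 137): 0100100001100
Gen 14 (rule 57): 0010011101011
Gen 15 (rule 137): 1000011000010

Answer: none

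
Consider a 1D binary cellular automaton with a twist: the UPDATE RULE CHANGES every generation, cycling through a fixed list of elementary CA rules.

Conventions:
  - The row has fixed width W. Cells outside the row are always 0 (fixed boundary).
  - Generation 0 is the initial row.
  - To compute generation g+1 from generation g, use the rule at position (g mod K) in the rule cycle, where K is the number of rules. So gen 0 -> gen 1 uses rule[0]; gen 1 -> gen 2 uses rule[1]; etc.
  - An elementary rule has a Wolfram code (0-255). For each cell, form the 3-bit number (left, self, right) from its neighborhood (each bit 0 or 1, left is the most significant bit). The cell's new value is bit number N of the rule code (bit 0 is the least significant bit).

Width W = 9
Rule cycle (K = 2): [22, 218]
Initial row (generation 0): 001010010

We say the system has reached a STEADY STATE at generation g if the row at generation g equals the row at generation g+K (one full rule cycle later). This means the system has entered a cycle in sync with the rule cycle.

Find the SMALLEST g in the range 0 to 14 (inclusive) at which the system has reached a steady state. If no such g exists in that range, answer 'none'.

Gen 0: 001010010
Gen 1 (rule 22): 011011111
Gen 2 (rule 218): 111011111
Gen 3 (rule 22): 000000000
Gen 4 (rule 218): 000000000
Gen 5 (rule 22): 000000000
Gen 6 (rule 218): 000000000
Gen 7 (rule 22): 000000000
Gen 8 (rule 218): 000000000
Gen 9 (rule 22): 000000000
Gen 10 (rule 218): 000000000
Gen 11 (rule 22): 000000000
Gen 12 (rule 218): 000000000
Gen 13 (rule 22): 000000000
Gen 14 (rule 218): 000000000
Gen 15 (rule 22): 000000000
Gen 16 (rule 218): 000000000

Answer: 3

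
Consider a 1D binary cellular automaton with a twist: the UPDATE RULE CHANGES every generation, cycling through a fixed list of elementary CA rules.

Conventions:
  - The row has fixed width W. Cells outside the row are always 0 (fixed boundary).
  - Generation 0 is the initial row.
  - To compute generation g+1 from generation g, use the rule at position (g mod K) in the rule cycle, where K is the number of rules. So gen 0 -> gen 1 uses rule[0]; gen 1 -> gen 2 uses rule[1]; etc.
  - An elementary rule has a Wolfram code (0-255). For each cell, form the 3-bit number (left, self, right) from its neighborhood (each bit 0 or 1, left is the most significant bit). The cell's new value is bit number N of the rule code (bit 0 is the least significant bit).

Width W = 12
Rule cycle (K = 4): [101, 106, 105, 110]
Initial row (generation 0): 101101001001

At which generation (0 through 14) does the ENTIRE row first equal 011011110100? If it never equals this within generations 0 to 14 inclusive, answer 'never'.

Gen 0: 101101001001
Gen 1 (rule 101): 110111001001
Gen 2 (rule 106): 111101010010
Gen 3 (rule 105): 100110100000
Gen 4 (rule 110): 101111100000
Gen 5 (rule 101): 110000101111
Gen 6 (rule 106): 110001011001
Gen 7 (rule 105): 110100111000
Gen 8 (rule 110): 111101101000
Gen 9 (rule 101): 000110111011
Gen 10 (rule 106): 001111101111
Gen 11 (rule 105): 101000111001
Gen 12 (rule 110): 111001101011
Gen 13 (rule 101): 001000111101
Gen 14 (rule 106): 010001100110

Answer: never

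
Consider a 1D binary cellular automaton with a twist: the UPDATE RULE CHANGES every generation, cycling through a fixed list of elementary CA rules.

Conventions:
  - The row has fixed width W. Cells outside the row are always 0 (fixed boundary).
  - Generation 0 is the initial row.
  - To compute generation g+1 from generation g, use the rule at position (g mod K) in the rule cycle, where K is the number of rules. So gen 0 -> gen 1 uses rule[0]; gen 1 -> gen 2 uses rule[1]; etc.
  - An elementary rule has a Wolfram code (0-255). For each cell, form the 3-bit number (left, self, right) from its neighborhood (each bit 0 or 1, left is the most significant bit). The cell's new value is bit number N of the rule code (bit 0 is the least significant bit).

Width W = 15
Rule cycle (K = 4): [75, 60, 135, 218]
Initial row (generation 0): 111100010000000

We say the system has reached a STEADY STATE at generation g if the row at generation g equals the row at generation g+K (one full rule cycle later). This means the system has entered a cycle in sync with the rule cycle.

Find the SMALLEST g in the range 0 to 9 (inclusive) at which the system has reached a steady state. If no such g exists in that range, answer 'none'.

Answer: none

Derivation:
Gen 0: 111100010000000
Gen 1 (rule 75): 100101100111111
Gen 2 (rule 60): 110111010100000
Gen 3 (rule 135): 000010010101111
Gen 4 (rule 218): 000101100001111
Gen 5 (rule 75): 111001101111001
Gen 6 (rule 60): 100101011000101
Gen 7 (rule 135): 101101000011101
Gen 8 (rule 218): 001100100111100
Gen 9 (rule 75): 111101001100101
Gen 10 (rule 60): 100011101010111
Gen 11 (rule 135): 101101001010010
Gen 12 (rule 218): 001100110001101
Gen 13 (rule 75): 111101110111100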